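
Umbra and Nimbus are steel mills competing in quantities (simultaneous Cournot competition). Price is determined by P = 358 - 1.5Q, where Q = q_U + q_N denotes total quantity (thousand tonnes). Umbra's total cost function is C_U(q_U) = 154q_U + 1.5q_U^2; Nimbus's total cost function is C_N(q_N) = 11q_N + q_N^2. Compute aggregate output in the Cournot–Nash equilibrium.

Umbra's profit: π_U = (358 - 1.5Q)q_U - (154q_U + (3/2)q_U²). Setting ∂π_U/∂q_U = 0: 204 - 6q_U - (3/2)(q_N) = 0.
Nimbus's profit: π_N = (358 - 1.5Q)q_N - (11q_N + q_N²). Setting ∂π_N/∂q_N = 0: 347 - 5q_N - (3/2)(q_U) = 0.
Best responses: q_U = (204 - (3/2)q_N)/6, q_N = (347 - (3/2)q_U)/5.
Substituting one into the other gives q_U = 18 and q_N = 64.
Total output Q = 18 + 64 = 82.

82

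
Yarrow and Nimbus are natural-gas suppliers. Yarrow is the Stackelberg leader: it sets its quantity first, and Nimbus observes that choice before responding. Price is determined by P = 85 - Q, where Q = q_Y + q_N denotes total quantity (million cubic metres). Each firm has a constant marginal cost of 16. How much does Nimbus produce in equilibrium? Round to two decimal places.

Solve by backward induction. Given q_Y, the follower Nimbus maximises π_N = (85 - q_Y - q_N)q_N - 16q_N.
Follower FOC: 69 - q_Y - 2q_N = 0, so q_N(q_Y) = (69 - q_Y)/2.
The leader anticipates this reaction. Substituting into P = 85 - Q gives P = 101/2 - (1/2)q_Y, so π_Y = (101/2 - (1/2)q_Y)q_Y - 16q_Y.
The leader's first-order condition 69/2 - q_Y = 0 yields q_Y = 69/2.
Then q_N = (69 - 69/2)/2 = 69/4.

17.25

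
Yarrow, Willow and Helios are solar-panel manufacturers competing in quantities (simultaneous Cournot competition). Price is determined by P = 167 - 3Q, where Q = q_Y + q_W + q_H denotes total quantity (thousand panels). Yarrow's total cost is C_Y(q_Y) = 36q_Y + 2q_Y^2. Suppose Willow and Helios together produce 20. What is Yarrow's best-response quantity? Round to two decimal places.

With rivals' combined output fixed at 20, Yarrow's profit is π_Y = (167 - 3·20 - 3q_Y)q_Y - (36q_Y + 2q_Y²) = (107 - 3q_Y)q_Y - (36q_Y + 2q_Y²).
∂π_Y/∂q_Y = 71 - 10q_Y = 0, so q_Y = 71/10.

7.10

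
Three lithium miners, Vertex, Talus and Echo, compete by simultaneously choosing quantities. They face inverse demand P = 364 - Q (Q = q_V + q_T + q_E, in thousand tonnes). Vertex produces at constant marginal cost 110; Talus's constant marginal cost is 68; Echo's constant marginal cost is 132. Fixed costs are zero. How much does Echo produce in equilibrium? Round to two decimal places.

Vertex's profit: π_V = (364 - Q)q_V - (110q_V). Setting ∂π_V/∂q_V = 0: 254 - 2q_V - (q_T + q_E) = 0.
Talus's profit: π_T = (364 - Q)q_T - (68q_T). Setting ∂π_T/∂q_T = 0: 296 - 2q_T - (q_V + q_E) = 0.
Echo's first-order condition: 232 - 2q_E - (q_V + q_T) = 0.
Adding the 3 first-order conditions: 782 − 4Q = 0, so Q = 391/2.
Back-substituting: q_V = (254 − 391/2) = 117/2, q_T = (296 − 391/2) = 201/2, q_E = (232 − 391/2) = 73/2.

36.50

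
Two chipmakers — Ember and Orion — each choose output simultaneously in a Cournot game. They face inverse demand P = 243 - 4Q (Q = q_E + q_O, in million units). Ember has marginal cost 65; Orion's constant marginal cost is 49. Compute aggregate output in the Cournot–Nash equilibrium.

Ember's profit: π_E = (243 - 4Q)q_E - (65q_E). Setting ∂π_E/∂q_E = 0: 178 - 8q_E - 4(q_O) = 0.
Orion's profit: π_O = (243 - 4Q)q_O - (49q_O). Setting ∂π_O/∂q_O = 0: 194 - 8q_O - 4(q_E) = 0.
Best responses: q_E = (178 - 4q_O)/8, q_O = (194 - 4q_E)/8.
Solving the pair: q_E = 27/2, q_O = 35/2.
Total output Q = 27/2 + 35/2 = 31.

31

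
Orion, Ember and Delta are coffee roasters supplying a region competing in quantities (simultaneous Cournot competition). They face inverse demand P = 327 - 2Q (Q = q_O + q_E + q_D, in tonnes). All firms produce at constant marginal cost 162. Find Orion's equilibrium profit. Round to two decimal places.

A representative firm's profit is π_i = q_i(327 - 2Q) - 162q_i.
First-order condition (treating rivals' output as given): 165 - 4q_i - 2·Σ_{j≠i} q_j = 0.
With identical firms every q_j equals q_i, so Σ_{j≠i} q_j = 2q_i and 165 = 8q_i, giving q_i = 165/8.
Price P = 327 - 2·(495/8) = 813/4.
Orion's profit: (813/4 - 162)·(165/8) = 850.7813.

850.78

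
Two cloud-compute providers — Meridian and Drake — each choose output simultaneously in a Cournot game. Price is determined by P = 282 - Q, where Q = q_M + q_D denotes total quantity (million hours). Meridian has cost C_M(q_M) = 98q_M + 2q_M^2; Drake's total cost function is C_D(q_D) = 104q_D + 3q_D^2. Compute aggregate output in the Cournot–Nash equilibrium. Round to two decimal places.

46.34

Meridian's profit: π_M = (282 - Q)q_M - (98q_M + 2q_M²). Setting ∂π_M/∂q_M = 0: 184 - 6q_M - (q_D) = 0.
Drake's profit: π_D = (282 - Q)q_D - (104q_D + 3q_D²). Setting ∂π_D/∂q_D = 0: 178 - 8q_D - (q_M) = 0.
Rearranging gives the reaction functions q_M = (184 - q_D)/6 and q_D = (178 - q_M)/8.
Substituting one into the other gives q_M = 1294/47 and q_D = 884/47.
Total output Q = 1294/47 + 884/47 = 46.3404.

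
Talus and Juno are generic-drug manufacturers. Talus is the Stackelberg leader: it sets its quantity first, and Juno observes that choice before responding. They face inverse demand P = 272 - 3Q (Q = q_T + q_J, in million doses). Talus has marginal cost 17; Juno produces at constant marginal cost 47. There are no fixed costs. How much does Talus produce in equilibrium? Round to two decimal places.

47.50

Solve by backward induction. Given q_T, the follower Juno maximises π_J = (272 - 3q_T - 3q_J)q_J - 47q_J.
Follower FOC: 225 - 3q_T - 6q_J = 0, so q_J(q_T) = (225 - 3q_T)/6.
Talus substitutes q_J(q_T) into its own profit: π_T = q_T(272 - 3q_T - (225 - 3q_T)/2) - 17q_T = (319/2 - (3/2)q_T)q_T - 17q_T.
Leader FOC: 285/2 - 3q_T = 0, so q_T = 95/2.
Then q_J = (225 - 3·(95/2))/6 = 55/4.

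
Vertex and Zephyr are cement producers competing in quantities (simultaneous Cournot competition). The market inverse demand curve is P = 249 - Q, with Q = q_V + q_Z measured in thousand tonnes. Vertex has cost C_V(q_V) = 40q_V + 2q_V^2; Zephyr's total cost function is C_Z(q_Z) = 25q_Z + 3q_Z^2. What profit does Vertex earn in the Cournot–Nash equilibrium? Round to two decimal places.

2847.49

Vertex's profit: π_V = (249 - Q)q_V - (40q_V + 2q_V²). Setting ∂π_V/∂q_V = 0: 209 - 6q_V - (q_Z) = 0.
Zephyr's first-order condition: 224 - 8q_Z - (q_V) = 0.
Best responses: q_V = (209 - q_Z)/6, q_Z = (224 - q_V)/8.
Solving the pair: q_V = 1448/47, q_Z = 1135/47.
Price P = 249 - 54.9574 = 194.0426.
Vertex's profit: 194.0426·(1448/47) - 40·(1448/47) - 2(1448/47)² = 2847.4930.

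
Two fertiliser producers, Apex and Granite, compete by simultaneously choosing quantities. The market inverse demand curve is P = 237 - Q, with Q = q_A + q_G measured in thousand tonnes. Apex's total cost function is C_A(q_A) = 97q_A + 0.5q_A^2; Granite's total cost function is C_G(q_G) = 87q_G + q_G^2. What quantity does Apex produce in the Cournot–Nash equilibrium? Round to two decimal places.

Apex's profit: π_A = (237 - Q)q_A - (97q_A + (1/2)q_A²). Setting ∂π_A/∂q_A = 0: 140 - 3q_A - (q_G) = 0.
Granite's first-order condition: 150 - 4q_G - (q_A) = 0.
Rearranging gives the reaction functions q_A = (140 - q_G)/3 and q_G = (150 - q_A)/4.
Substituting one into the other gives q_A = 410/11 and q_G = 310/11.

37.27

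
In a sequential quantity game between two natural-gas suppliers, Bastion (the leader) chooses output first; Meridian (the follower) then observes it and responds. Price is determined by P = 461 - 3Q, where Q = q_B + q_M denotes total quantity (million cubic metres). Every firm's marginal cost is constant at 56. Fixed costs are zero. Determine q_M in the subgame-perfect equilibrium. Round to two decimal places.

Solve by backward induction. Given q_B, the follower Meridian maximises π_M = (461 - 3q_B - 3q_M)q_M - 56q_M.
Setting the follower's marginal profit to zero, 405 - 3q_B - 6q_M = 0, i.e. q_M = (405 - 3q_B)/6.
Bastion substitutes q_M(q_B) into its own profit: π_B = q_B(461 - 3q_B - (405 - 3q_B)/2) - 56q_B = (517/2 - (3/2)q_B)q_B - 56q_B.
Leader FOC: 405/2 - 3q_B = 0, so q_B = 135/2.
Then q_M = (405 - 3·(135/2))/6 = 135/4.

33.75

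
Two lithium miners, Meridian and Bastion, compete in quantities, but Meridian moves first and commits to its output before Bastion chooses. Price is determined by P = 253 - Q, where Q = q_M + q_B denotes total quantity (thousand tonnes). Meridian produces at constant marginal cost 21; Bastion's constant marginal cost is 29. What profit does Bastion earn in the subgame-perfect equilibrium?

The follower Bastion best-responds to any q_M: π_B = (253 - Q)q_B - 29q_B.
Setting the follower's marginal profit to zero, 224 - q_M - 2q_B = 0, i.e. q_B = (224 - q_M)/2.
Meridian substitutes q_B(q_M) into its own profit: π_M = q_M(253 - q_M - (224 - q_M)/2) - 21q_M = (141 - (1/2)q_M)q_M - 21q_M.
Maximising: ∂π_M/∂q_M = 120 - q_M = 0, giving q_M = 120.
Then q_B = (224 - 120)/2 = 52.
Price P = 253 - 172 = 81.
Bastion's profit: (81 - 29)·52 = 2704.

2704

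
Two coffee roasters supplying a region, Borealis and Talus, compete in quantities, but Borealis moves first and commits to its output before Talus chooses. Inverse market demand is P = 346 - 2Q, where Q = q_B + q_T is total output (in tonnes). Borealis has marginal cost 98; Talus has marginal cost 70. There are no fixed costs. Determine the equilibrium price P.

153

The follower Talus best-responds to any q_B: π_T = (346 - 2Q)q_T - 70q_T.
Setting the follower's marginal profit to zero, 276 - 2q_B - 4q_T = 0, i.e. q_T = (276 - 2q_B)/4.
The leader anticipates this reaction. Substituting into P = 346 - 2Q gives P = 208 - q_B, so π_B = (208 - q_B)q_B - 98q_B.
The leader's first-order condition 110 - 2q_B = 0 yields q_B = 55.
Then q_T = (276 - 2·55)/4 = 83/2.
Total output Q = 193/2, so price P = 346 - 2·(193/2) = 153.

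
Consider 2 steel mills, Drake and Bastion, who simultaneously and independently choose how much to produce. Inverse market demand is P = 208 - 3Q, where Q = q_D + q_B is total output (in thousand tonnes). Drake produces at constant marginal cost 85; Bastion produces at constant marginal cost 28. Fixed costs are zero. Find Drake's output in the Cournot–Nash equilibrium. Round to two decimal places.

7.33

Drake's profit: π_D = (208 - 3Q)q_D - (85q_D). Setting ∂π_D/∂q_D = 0: 123 - 6q_D - 3(q_B) = 0.
Bastion's first-order condition: 180 - 6q_B - 3(q_D) = 0.
Best responses: q_D = (123 - 3q_B)/6, q_B = (180 - 3q_D)/6.
Substituting one into the other gives q_D = 22/3 and q_B = 79/3.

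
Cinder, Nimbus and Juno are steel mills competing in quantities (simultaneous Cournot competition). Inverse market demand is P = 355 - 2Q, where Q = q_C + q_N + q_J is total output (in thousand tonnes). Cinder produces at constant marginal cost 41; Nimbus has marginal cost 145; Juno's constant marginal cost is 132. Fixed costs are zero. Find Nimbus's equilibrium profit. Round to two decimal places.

270.28

Cinder's profit: π_C = (355 - 2Q)q_C - (41q_C). Setting ∂π_C/∂q_C = 0: 314 - 4q_C - 2(q_N + q_J) = 0.
Nimbus's first-order condition: 210 - 4q_N - 2(q_C + q_J) = 0.
Juno's first-order condition: 223 - 4q_J - 2(q_C + q_N) = 0.
Summing all 3 equations gives 747 − 8Q = 0, hence Q = 747/8.
Back-substituting: q_C = (314 − 747/4)/2 = 509/8, q_N = (210 − 747/4)/2 = 93/8, q_J = (223 − 747/4)/2 = 145/8.
Price P = 355 - 2·(747/8) = 673/4.
Nimbus's profit: (673/4 - 145)·(93/8) = 270.2813.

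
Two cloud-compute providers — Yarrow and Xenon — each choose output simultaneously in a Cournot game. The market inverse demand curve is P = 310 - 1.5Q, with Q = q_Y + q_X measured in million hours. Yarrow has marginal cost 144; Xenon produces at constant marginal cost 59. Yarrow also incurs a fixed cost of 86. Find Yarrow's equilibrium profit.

Yarrow's profit: π_Y = (310 - 1.5Q)q_Y - (144q_Y). Setting ∂π_Y/∂q_Y = 0: 166 - 3q_Y - (3/2)(q_X) = 0.
Xenon's profit: π_X = (310 - 1.5Q)q_X - (59q_X). Setting ∂π_X/∂q_X = 0: 251 - 3q_X - (3/2)(q_Y) = 0.
So q_Y = (166 - (3/2)q_X)/3 and q_X = (251 - (3/2)q_Y)/3.
Substituting one into the other gives q_Y = 18 and q_X = 224/3.
Price P = 310 - (3/2)·(278/3) = 171.
Yarrow's profit: (171 - 144)·18 - 86 = 400.

400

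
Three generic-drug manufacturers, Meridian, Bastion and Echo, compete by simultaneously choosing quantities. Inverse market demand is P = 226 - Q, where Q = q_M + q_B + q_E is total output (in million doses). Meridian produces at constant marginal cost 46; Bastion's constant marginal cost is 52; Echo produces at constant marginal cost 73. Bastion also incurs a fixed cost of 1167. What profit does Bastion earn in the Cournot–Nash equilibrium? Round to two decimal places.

1065.56

Meridian's profit: π_M = (226 - Q)q_M - (46q_M). Setting ∂π_M/∂q_M = 0: 180 - 2q_M - (q_B + q_E) = 0.
Bastion's first-order condition: 174 - 2q_B - (q_M + q_E) = 0.
Echo's profit: π_E = (226 - Q)q_E - (73q_E). Setting ∂π_E/∂q_E = 0: 153 - 2q_E - (q_M + q_B) = 0.
Adding the 3 conditions: 507 − 2Q − 2Q = 0, i.e. Q = 507/4.
Back-substituting: q_M = (180 − 507/4) = 213/4, q_B = (174 − 507/4) = 189/4, q_E = (153 − 507/4) = 105/4.
Price P = 226 - 507/4 = 397/4.
Bastion's profit: (397/4 - 52)·(189/4) - 1167 = 1065.5625.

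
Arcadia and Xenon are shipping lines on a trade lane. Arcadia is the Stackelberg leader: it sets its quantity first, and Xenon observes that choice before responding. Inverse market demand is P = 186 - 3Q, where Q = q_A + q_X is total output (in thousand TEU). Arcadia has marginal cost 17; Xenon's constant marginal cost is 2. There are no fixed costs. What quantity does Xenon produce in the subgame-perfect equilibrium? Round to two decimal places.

Solve by backward induction. Given q_A, the follower Xenon maximises π_X = (186 - 3q_A - 3q_X)q_X - 2q_X.
∂π_X/∂q_X = 184 - 3q_A - 6q_X = 0 gives the reaction function q_X = (184 - 3q_A)/6.
Arcadia substitutes q_X(q_A) into its own profit: π_A = q_A(186 - 3q_A - (184 - 3q_A)/2) - 17q_A = (94 - (3/2)q_A)q_A - 17q_A.
The leader's first-order condition 77 - 3q_A = 0 yields q_A = 77/3.
Then q_X = (184 - 3·(77/3))/6 = 107/6.

17.83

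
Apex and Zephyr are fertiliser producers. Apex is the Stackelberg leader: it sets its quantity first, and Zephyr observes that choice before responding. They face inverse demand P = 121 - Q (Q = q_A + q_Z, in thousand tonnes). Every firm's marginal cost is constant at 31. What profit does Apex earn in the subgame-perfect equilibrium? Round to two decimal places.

Solve by backward induction. Given q_A, the follower Zephyr maximises π_Z = (121 - q_A - q_Z)q_Z - 31q_Z.
Setting the follower's marginal profit to zero, 90 - q_A - 2q_Z = 0, i.e. q_Z = (90 - q_A)/2.
Apex substitutes q_Z(q_A) into its own profit: π_A = q_A(121 - q_A - (90 - q_A)/2) - 31q_A = (76 - (1/2)q_A)q_A - 31q_A.
Maximising: ∂π_A/∂q_A = 45 - q_A = 0, giving q_A = 45.
Then q_Z = (90 - 45)/2 = 45/2.
Price P = 121 - 135/2 = 107/2.
Apex's profit: (107/2 - 31)·45 = 1012.5000.

1012.50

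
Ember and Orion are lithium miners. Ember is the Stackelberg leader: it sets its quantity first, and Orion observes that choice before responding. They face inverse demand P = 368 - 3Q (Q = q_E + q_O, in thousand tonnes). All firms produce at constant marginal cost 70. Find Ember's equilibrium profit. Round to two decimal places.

The follower Orion best-responds to any q_E: π_O = (368 - 3Q)q_O - 70q_O.
∂π_O/∂q_O = 298 - 3q_E - 6q_O = 0 gives the reaction function q_O = (298 - 3q_E)/6.
Ember substitutes q_O(q_E) into its own profit: π_E = q_E(368 - 3q_E - (298 - 3q_E)/2) - 70q_E = (219 - (3/2)q_E)q_E - 70q_E.
The leader's first-order condition 149 - 3q_E = 0 yields q_E = 149/3.
Then q_O = (298 - 3·(149/3))/6 = 149/6.
Price P = 368 - 3·(149/2) = 289/2.
Ember's profit: (289/2 - 70)·(149/3) = 3700.1667.

3700.17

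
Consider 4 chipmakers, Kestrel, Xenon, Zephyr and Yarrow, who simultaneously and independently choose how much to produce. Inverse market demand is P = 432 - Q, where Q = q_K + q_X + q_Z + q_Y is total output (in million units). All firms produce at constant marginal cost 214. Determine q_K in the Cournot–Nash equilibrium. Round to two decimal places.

Each firm earns π_i = (432 - Q)q_i - 214q_i.
Setting ∂π_i/∂q_i = 0 with rivals' quantities fixed: 218 - 2q_i - Σ_{j≠i} q_j = 0.
With identical firms every q_j equals q_i, so Σ_{j≠i} q_j = 3q_i and 218 = 5q_i, giving q_i = 218/5.

43.60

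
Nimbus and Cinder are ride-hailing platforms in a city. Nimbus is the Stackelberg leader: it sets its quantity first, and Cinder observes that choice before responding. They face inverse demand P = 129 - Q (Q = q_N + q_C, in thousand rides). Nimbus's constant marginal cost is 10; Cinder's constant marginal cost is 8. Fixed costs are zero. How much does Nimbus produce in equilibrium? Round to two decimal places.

Solve by backward induction. Given q_N, the follower Cinder maximises π_C = (129 - q_N - q_C)q_C - 8q_C.
Follower FOC: 121 - q_N - 2q_C = 0, so q_C(q_N) = (121 - q_N)/2.
Nimbus substitutes q_C(q_N) into its own profit: π_N = q_N(129 - q_N - (121 - q_N)/2) - 10q_N = (137/2 - (1/2)q_N)q_N - 10q_N.
The leader's first-order condition 117/2 - q_N = 0 yields q_N = 117/2.
Then q_C = (121 - 117/2)/2 = 125/4.

58.50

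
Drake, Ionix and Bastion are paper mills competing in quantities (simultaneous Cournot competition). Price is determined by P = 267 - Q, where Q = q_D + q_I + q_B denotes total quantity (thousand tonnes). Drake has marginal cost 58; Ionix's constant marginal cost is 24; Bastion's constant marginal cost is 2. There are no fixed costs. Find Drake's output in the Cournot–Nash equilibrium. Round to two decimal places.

Drake's profit: π_D = (267 - Q)q_D - (58q_D). Setting ∂π_D/∂q_D = 0: 209 - 2q_D - (q_I + q_B) = 0.
Ionix's first-order condition: 243 - 2q_I - (q_D + q_B) = 0.
Bastion's profit: π_B = (267 - Q)q_B - (2q_B). Setting ∂π_B/∂q_B = 0: 265 - 2q_B - (q_D + q_I) = 0.
Adding the 3 first-order conditions: 717 − 4Q = 0, so Q = 717/4.
Back-substituting: q_D = (209 − 717/4) = 119/4, q_I = (243 − 717/4) = 255/4, q_B = (265 − 717/4) = 343/4.

29.75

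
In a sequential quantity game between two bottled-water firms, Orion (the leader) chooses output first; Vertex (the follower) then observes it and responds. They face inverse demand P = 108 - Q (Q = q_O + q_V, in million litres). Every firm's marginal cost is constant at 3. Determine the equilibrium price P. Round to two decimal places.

29.25

Solve by backward induction. Given q_O, the follower Vertex maximises π_V = (108 - q_O - q_V)q_V - 3q_V.
∂π_V/∂q_V = 105 - q_O - 2q_V = 0 gives the reaction function q_V = (105 - q_O)/2.
The leader anticipates this reaction. Substituting into P = 108 - Q gives P = 111/2 - (1/2)q_O, so π_O = (111/2 - (1/2)q_O)q_O - 3q_O.
Leader FOC: 105/2 - q_O = 0, so q_O = 105/2.
Then q_V = (105 - 105/2)/2 = 105/4.
Total output Q = 315/4, so price P = 108 - 315/4 = 117/4.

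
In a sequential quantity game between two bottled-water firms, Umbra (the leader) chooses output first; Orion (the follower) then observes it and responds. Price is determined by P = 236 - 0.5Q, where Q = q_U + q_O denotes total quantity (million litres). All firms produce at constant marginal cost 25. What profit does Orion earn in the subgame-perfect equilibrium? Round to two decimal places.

5565.13

The follower Orion best-responds to any q_U: π_O = (236 - 0.5Q)q_O - 25q_O.
Setting the follower's marginal profit to zero, 211 - (1/2)q_U - q_O = 0, i.e. q_O = (211 - (1/2)q_U).
Umbra substitutes q_O(q_U) into its own profit: π_U = q_U(236 - (1/2)q_U - (211 - (1/2)q_U)/2) - 25q_U = (261/2 - (1/4)q_U)q_U - 25q_U.
The leader's first-order condition 211/2 - (1/2)q_U = 0 yields q_U = 211.
Then q_O = (211 - (1/2)·211) = 211/2.
Price P = 236 - (1/2)·(633/2) = 311/4.
Orion's profit: (311/4 - 25)·(211/2) = 5565.1250.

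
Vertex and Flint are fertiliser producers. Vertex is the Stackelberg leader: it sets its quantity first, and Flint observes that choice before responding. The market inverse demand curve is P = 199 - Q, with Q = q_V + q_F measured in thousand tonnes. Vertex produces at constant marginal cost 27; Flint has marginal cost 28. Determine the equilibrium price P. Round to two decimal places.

70.25

The follower Flint best-responds to any q_V: π_F = (199 - Q)q_F - 28q_F.
Follower FOC: 171 - q_V - 2q_F = 0, so q_F(q_V) = (171 - q_V)/2.
Vertex substitutes q_F(q_V) into its own profit: π_V = q_V(199 - q_V - (171 - q_V)/2) - 27q_V = (227/2 - (1/2)q_V)q_V - 27q_V.
Maximising: ∂π_V/∂q_V = 173/2 - q_V = 0, giving q_V = 173/2.
Then q_F = (171 - 173/2)/2 = 169/4.
Total output Q = 515/4, so price P = 199 - 515/4 = 281/4.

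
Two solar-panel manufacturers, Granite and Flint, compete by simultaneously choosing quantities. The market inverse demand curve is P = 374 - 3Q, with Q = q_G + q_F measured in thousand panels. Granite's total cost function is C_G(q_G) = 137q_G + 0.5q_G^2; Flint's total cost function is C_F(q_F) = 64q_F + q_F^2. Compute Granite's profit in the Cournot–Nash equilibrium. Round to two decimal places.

Granite's profit: π_G = (374 - 3Q)q_G - (137q_G + (1/2)q_G²). Setting ∂π_G/∂q_G = 0: 237 - 7q_G - 3(q_F) = 0.
Flint's first-order condition: 310 - 8q_F - 3(q_G) = 0.
So q_G = (237 - 3q_F)/7 and q_F = (310 - 3q_G)/8.
Substituting one into the other gives q_G = 966/47 and q_F = 1459/47.
Price P = 374 - 3·51.5957 = 219.2128.
Granite's profit: 219.2128·(966/47) - 137·(966/47) - (1/2)(966/47)² = 1478.5179.

1478.52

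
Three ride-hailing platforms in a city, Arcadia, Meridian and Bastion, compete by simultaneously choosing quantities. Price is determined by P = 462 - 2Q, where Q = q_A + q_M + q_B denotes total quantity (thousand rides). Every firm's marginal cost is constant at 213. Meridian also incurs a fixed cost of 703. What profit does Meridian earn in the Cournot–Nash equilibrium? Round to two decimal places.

1234.53

A representative firm's profit is π_i = q_i(462 - 2Q) - 213q_i.
First-order condition (treating rivals' output as given): 249 - 4q_i - 2·Σ_{j≠i} q_j = 0.
By symmetry each firm produces the same amount; substituting Σ_{j≠i} q_j = 2q_i yields q_i = 249/8.
Price P = 462 - 2·(747/8) = 1101/4.
Meridian's profit: (1101/4 - 213)·(249/8) - 703 = 1234.5313.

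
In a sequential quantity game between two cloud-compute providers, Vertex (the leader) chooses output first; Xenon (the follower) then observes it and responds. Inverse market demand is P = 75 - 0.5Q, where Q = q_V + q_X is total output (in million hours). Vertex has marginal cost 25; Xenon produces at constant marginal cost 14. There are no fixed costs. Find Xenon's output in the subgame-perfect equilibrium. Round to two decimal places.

41.50

The follower Xenon best-responds to any q_V: π_X = (75 - 0.5Q)q_X - 14q_X.
∂π_X/∂q_X = 61 - (1/2)q_V - q_X = 0 gives the reaction function q_X = (61 - (1/2)q_V).
The leader anticipates this reaction. Substituting into P = 75 - 0.5Q gives P = 89/2 - (1/4)q_V, so π_V = (89/2 - (1/4)q_V)q_V - 25q_V.
The leader's first-order condition 39/2 - (1/2)q_V = 0 yields q_V = 39.
Then q_X = (61 - (1/2)·39) = 83/2.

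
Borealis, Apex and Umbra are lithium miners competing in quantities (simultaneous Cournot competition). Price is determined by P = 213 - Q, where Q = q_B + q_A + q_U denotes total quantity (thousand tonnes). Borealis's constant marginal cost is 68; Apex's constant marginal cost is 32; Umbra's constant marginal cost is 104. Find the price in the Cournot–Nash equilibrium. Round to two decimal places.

104.25

Borealis's profit: π_B = (213 - Q)q_B - (68q_B). Setting ∂π_B/∂q_B = 0: 145 - 2q_B - (q_A + q_U) = 0.
Apex's profit: π_A = (213 - Q)q_A - (32q_A). Setting ∂π_A/∂q_A = 0: 181 - 2q_A - (q_B + q_U) = 0.
Umbra's first-order condition: 109 - 2q_U - (q_B + q_A) = 0.
Summing all 3 equations gives 435 − 4Q = 0, hence Q = 435/4.
Back-substituting: q_B = (145 − 435/4) = 145/4, q_A = (181 − 435/4) = 289/4, q_U = (109 − 435/4) = 1/4.
Total output Q = 435/4, so price P = 213 - 435/4 = 417/4.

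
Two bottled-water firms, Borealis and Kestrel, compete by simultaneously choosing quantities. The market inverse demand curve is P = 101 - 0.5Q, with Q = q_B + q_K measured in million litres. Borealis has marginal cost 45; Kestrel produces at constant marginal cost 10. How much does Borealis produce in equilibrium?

14

Borealis's profit: π_B = (101 - 0.5Q)q_B - (45q_B). Setting ∂π_B/∂q_B = 0: 56 - q_B - (1/2)(q_K) = 0.
Kestrel's profit: π_K = (101 - 0.5Q)q_K - (10q_K). Setting ∂π_K/∂q_K = 0: 91 - q_K - (1/2)(q_B) = 0.
So q_B = (56 - (1/2)q_K) and q_K = (91 - (1/2)q_B).
Solving the pair: q_B = 14, q_K = 84.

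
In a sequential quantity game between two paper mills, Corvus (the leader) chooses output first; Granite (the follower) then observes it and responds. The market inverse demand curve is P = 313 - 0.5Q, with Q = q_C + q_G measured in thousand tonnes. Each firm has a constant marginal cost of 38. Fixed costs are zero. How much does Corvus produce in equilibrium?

The follower Granite best-responds to any q_C: π_G = (313 - 0.5Q)q_G - 38q_G.
∂π_G/∂q_G = 275 - (1/2)q_C - q_G = 0 gives the reaction function q_G = (275 - (1/2)q_C).
The leader anticipates this reaction. Substituting into P = 313 - 0.5Q gives P = 351/2 - (1/4)q_C, so π_C = (351/2 - (1/4)q_C)q_C - 38q_C.
Leader FOC: 275/2 - (1/2)q_C = 0, so q_C = 275.
Then q_G = (275 - (1/2)·275) = 275/2.

275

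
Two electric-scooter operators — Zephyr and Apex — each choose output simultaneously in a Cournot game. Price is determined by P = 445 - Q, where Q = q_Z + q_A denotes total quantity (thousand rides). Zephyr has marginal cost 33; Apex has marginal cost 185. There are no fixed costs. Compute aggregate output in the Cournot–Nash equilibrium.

Zephyr's profit: π_Z = (445 - Q)q_Z - (33q_Z). Setting ∂π_Z/∂q_Z = 0: 412 - 2q_Z - (q_A) = 0.
Apex's first-order condition: 260 - 2q_A - (q_Z) = 0.
Rearranging gives the reaction functions q_Z = (412 - q_A)/2 and q_A = (260 - q_Z)/2.
Substituting one into the other gives q_Z = 188 and q_A = 36.
Total output Q = 188 + 36 = 224.

224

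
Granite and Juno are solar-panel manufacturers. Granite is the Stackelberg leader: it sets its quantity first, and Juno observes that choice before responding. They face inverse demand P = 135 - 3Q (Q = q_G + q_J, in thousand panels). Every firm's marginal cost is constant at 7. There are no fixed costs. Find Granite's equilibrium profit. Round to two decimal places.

The follower Juno best-responds to any q_G: π_J = (135 - 3Q)q_J - 7q_J.
Setting the follower's marginal profit to zero, 128 - 3q_G - 6q_J = 0, i.e. q_J = (128 - 3q_G)/6.
Granite substitutes q_J(q_G) into its own profit: π_G = q_G(135 - 3q_G - (128 - 3q_G)/2) - 7q_G = (71 - (3/2)q_G)q_G - 7q_G.
The leader's first-order condition 64 - 3q_G = 0 yields q_G = 64/3.
Then q_J = (128 - 3·(64/3))/6 = 32/3.
Price P = 135 - 3·32 = 39.
Granite's profit: (39 - 7)·(64/3) = 682.6667.

682.67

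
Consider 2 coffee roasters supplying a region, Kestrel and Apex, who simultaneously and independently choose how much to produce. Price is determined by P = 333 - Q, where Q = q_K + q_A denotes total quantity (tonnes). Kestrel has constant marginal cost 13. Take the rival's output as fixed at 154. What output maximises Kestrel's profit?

With the rival's output fixed at 154, Kestrel's profit is π_K = (333 - 154 - q_K)q_K - (13q_K) = (179 - q_K)q_K - (13q_K).
∂π_K/∂q_K = 166 - 2q_K = 0, so q_K = 83.

83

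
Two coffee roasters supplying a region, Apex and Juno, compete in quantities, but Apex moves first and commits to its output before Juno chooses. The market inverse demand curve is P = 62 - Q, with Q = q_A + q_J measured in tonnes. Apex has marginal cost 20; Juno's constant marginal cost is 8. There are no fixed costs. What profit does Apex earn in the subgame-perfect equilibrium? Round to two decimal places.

112.50

The follower Juno best-responds to any q_A: π_J = (62 - Q)q_J - 8q_J.
Follower FOC: 54 - q_A - 2q_J = 0, so q_J(q_A) = (54 - q_A)/2.
Apex substitutes q_J(q_A) into its own profit: π_A = q_A(62 - q_A - (54 - q_A)/2) - 20q_A = (35 - (1/2)q_A)q_A - 20q_A.
Leader FOC: 15 - q_A = 0, so q_A = 15.
Then q_J = (54 - 15)/2 = 39/2.
Price P = 62 - 69/2 = 55/2.
Apex's profit: (55/2 - 20)·15 = 225/2.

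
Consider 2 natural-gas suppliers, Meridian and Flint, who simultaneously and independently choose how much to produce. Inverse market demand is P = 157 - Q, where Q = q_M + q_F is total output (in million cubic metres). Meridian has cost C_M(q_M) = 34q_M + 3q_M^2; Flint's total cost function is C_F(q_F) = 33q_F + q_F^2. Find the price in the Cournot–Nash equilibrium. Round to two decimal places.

117.10

Meridian's profit: π_M = (157 - Q)q_M - (34q_M + 3q_M²). Setting ∂π_M/∂q_M = 0: 123 - 8q_M - (q_F) = 0.
Flint's profit: π_F = (157 - Q)q_F - (33q_F + q_F²). Setting ∂π_F/∂q_F = 0: 124 - 4q_F - (q_M) = 0.
So q_M = (123 - q_F)/8 and q_F = (124 - q_M)/4.
Solving the pair: q_M = 368/31, q_F = 869/31.
Total output Q = 1237/31, so price P = 157 - 1237/31 = 117.0968.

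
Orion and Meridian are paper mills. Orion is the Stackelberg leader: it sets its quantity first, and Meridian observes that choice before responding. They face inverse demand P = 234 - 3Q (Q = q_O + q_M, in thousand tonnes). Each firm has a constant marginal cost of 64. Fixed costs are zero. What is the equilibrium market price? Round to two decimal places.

106.50

The follower Meridian best-responds to any q_O: π_M = (234 - 3Q)q_M - 64q_M.
Setting the follower's marginal profit to zero, 170 - 3q_O - 6q_M = 0, i.e. q_M = (170 - 3q_O)/6.
Orion substitutes q_M(q_O) into its own profit: π_O = q_O(234 - 3q_O - (170 - 3q_O)/2) - 64q_O = (149 - (3/2)q_O)q_O - 64q_O.
Maximising: ∂π_O/∂q_O = 85 - 3q_O = 0, giving q_O = 85/3.
Then q_M = (170 - 3·(85/3))/6 = 85/6.
Total output Q = 85/2, so price P = 234 - 3·(85/2) = 213/2.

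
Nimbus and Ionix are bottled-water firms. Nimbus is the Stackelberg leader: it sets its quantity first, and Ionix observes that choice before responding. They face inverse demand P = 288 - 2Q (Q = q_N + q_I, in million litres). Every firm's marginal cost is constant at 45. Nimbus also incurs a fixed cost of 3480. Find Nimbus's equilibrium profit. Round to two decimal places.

210.56

Solve by backward induction. Given q_N, the follower Ionix maximises π_I = (288 - 2q_N - 2q_I)q_I - 45q_I.
Setting the follower's marginal profit to zero, 243 - 2q_N - 4q_I = 0, i.e. q_I = (243 - 2q_N)/4.
The leader anticipates this reaction. Substituting into P = 288 - 2Q gives P = 333/2 - q_N, so π_N = (333/2 - q_N)q_N - 45q_N.
The leader's first-order condition 243/2 - 2q_N = 0 yields q_N = 243/4.
Then q_I = (243 - 2·(243/4))/4 = 243/8.
Price P = 288 - 2·(729/8) = 423/4.
Nimbus's profit: (423/4 - 45)·(243/4) - 3480 = 210.5625.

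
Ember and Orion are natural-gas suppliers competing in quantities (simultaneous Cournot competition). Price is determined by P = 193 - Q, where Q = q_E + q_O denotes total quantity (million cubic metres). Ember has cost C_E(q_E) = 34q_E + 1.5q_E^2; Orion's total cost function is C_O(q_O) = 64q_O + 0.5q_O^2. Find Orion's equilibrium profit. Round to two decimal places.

Ember's profit: π_E = (193 - Q)q_E - (34q_E + (3/2)q_E²). Setting ∂π_E/∂q_E = 0: 159 - 5q_E - (q_O) = 0.
Orion's profit: π_O = (193 - Q)q_O - (64q_O + (1/2)q_O²). Setting ∂π_O/∂q_O = 0: 129 - 3q_O - (q_E) = 0.
So q_E = (159 - q_O)/5 and q_O = (129 - q_E)/3.
Substituting one into the other gives q_E = 174/7 and q_O = 243/7.
Price P = 193 - 417/7 = 934/7.
Orion's profit: (934/7)·(243/7) - 64·(243/7) - (1/2)(243/7)² = 1807.6224.

1807.62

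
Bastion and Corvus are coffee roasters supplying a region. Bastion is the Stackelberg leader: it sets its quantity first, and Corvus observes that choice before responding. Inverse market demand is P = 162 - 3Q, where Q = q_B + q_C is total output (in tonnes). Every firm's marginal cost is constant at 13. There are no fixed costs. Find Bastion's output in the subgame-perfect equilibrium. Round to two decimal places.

The follower Corvus best-responds to any q_B: π_C = (162 - 3Q)q_C - 13q_C.
Follower FOC: 149 - 3q_B - 6q_C = 0, so q_C(q_B) = (149 - 3q_B)/6.
The leader anticipates this reaction. Substituting into P = 162 - 3Q gives P = 175/2 - (3/2)q_B, so π_B = (175/2 - (3/2)q_B)q_B - 13q_B.
Leader FOC: 149/2 - 3q_B = 0, so q_B = 149/6.
Then q_C = (149 - 3·(149/6))/6 = 149/12.

24.83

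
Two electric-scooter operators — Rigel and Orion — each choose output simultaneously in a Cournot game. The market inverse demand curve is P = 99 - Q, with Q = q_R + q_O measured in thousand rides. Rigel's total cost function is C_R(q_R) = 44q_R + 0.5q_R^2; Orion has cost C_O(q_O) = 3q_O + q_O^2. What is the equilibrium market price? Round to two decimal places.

66.55

Rigel's profit: π_R = (99 - Q)q_R - (44q_R + (1/2)q_R²). Setting ∂π_R/∂q_R = 0: 55 - 3q_R - (q_O) = 0.
Orion's first-order condition: 96 - 4q_O - (q_R) = 0.
Rearranging gives the reaction functions q_R = (55 - q_O)/3 and q_O = (96 - q_R)/4.
Substituting one into the other gives q_R = 124/11 and q_O = 233/11.
Total output Q = 357/11, so price P = 99 - 357/11 = 732/11.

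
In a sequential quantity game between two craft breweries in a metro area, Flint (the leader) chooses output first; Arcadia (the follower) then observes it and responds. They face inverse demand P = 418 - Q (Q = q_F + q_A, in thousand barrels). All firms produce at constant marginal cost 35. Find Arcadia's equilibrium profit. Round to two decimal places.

Solve by backward induction. Given q_F, the follower Arcadia maximises π_A = (418 - q_F - q_A)q_A - 35q_A.
∂π_A/∂q_A = 383 - q_F - 2q_A = 0 gives the reaction function q_A = (383 - q_F)/2.
Flint substitutes q_A(q_F) into its own profit: π_F = q_F(418 - q_F - (383 - q_F)/2) - 35q_F = (453/2 - (1/2)q_F)q_F - 35q_F.
The leader's first-order condition 383/2 - q_F = 0 yields q_F = 383/2.
Then q_A = (383 - 383/2)/2 = 383/4.
Price P = 418 - 1149/4 = 523/4.
Arcadia's profit: (523/4 - 35)·(383/4) = 9168.0625.

9168.06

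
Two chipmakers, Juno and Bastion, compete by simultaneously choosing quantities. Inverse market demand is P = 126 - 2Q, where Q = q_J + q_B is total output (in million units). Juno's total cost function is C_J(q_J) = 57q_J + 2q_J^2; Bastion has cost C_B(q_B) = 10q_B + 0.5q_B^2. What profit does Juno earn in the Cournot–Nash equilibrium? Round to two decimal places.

39.41

Juno's profit: π_J = (126 - 2Q)q_J - (57q_J + 2q_J²). Setting ∂π_J/∂q_J = 0: 69 - 8q_J - 2(q_B) = 0.
Bastion's first-order condition: 116 - 5q_B - 2(q_J) = 0.
Best responses: q_J = (69 - 2q_B)/8, q_B = (116 - 2q_J)/5.
Substituting one into the other gives q_J = 113/36 and q_B = 395/18.
Price P = 126 - 2·(301/12) = 455/6.
Juno's profit: (455/6)·(113/36) - 57·(113/36) - 2(113/36)² = 39.4105.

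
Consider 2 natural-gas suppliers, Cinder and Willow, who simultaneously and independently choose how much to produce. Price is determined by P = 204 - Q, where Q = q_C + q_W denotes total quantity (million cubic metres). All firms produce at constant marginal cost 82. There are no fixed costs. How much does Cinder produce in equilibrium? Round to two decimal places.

Each firm earns π_i = (204 - Q)q_i - 82q_i.
Setting ∂π_i/∂q_i = 0 with rivals' quantities fixed: 122 - 2q_i - q_j = 0.
By symmetry each firm produces the same amount; substituting q_j = q_i yields q_i = 122/3.

40.67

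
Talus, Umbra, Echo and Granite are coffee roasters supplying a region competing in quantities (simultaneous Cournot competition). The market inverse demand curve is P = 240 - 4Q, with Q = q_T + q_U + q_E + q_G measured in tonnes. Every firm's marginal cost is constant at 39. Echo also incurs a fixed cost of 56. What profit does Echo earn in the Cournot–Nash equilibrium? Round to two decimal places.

A representative firm's profit is π_i = q_i(240 - 4Q) - 39q_i.
Setting ∂π_i/∂q_i = 0 with rivals' quantities fixed: 201 - 8q_i - 4·Σ_{j≠i} q_j = 0.
With identical firms every q_j equals q_i, so Σ_{j≠i} q_j = 3q_i and 201 = 20q_i, giving q_i = 201/20.
Price P = 240 - 4·(201/5) = 396/5.
Echo's profit: (396/5 - 39)·(201/20) - 56 = 348.0100.

348.01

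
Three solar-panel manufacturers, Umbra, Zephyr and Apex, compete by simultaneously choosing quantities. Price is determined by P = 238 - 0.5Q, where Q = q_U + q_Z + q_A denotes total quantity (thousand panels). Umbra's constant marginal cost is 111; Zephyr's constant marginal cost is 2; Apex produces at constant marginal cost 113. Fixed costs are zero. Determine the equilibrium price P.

Umbra's profit: π_U = (238 - 0.5Q)q_U - (111q_U). Setting ∂π_U/∂q_U = 0: 127 - q_U - (1/2)(q_Z + q_A) = 0.
Zephyr's first-order condition: 236 - q_Z - (1/2)(q_U + q_A) = 0.
Apex's first-order condition: 125 - q_A - (1/2)(q_U + q_Z) = 0.
Adding the 3 conditions: 488 − Q − Q = 0, i.e. Q = 244.
Back-substituting: q_U = (127 − 122)/(1/2) = 10, q_Z = (236 − 122)/(1/2) = 228, q_A = (125 − 122)/(1/2) = 6.
Total output Q = 244, so price P = 238 - (1/2)·244 = 116.

116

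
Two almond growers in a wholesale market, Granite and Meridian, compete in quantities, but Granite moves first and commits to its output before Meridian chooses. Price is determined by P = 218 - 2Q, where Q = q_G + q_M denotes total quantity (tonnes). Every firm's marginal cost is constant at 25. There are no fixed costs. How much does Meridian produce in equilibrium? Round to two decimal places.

24.13

Solve by backward induction. Given q_G, the follower Meridian maximises π_M = (218 - 2q_G - 2q_M)q_M - 25q_M.
∂π_M/∂q_M = 193 - 2q_G - 4q_M = 0 gives the reaction function q_M = (193 - 2q_G)/4.
The leader anticipates this reaction. Substituting into P = 218 - 2Q gives P = 243/2 - q_G, so π_G = (243/2 - q_G)q_G - 25q_G.
Maximising: ∂π_G/∂q_G = 193/2 - 2q_G = 0, giving q_G = 193/4.
Then q_M = (193 - 2·(193/4))/4 = 193/8.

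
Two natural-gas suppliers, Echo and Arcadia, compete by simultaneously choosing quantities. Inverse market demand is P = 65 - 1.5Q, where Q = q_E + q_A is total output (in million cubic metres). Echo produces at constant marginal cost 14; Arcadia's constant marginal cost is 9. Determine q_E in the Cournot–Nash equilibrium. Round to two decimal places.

Echo's profit: π_E = (65 - 1.5Q)q_E - (14q_E). Setting ∂π_E/∂q_E = 0: 51 - 3q_E - (3/2)(q_A) = 0.
Arcadia's first-order condition: 56 - 3q_A - (3/2)(q_E) = 0.
So q_E = (51 - (3/2)q_A)/3 and q_A = (56 - (3/2)q_E)/3.
Substituting one into the other gives q_E = 92/9 and q_A = 122/9.

10.22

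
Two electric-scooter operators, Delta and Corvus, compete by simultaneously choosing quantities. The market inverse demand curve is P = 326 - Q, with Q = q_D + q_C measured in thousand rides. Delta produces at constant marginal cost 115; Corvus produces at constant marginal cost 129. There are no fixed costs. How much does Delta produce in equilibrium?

75

Delta's profit: π_D = (326 - Q)q_D - (115q_D). Setting ∂π_D/∂q_D = 0: 211 - 2q_D - (q_C) = 0.
Corvus's first-order condition: 197 - 2q_C - (q_D) = 0.
So q_D = (211 - q_C)/2 and q_C = (197 - q_D)/2.
Solving the pair: q_D = 75, q_C = 61.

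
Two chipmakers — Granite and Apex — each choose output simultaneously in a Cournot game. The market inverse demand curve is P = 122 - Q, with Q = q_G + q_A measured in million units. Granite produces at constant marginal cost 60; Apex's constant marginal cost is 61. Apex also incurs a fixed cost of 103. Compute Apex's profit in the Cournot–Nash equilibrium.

297

Granite's profit: π_G = (122 - Q)q_G - (60q_G). Setting ∂π_G/∂q_G = 0: 62 - 2q_G - (q_A) = 0.
Apex's first-order condition: 61 - 2q_A - (q_G) = 0.
Best responses: q_G = (62 - q_A)/2, q_A = (61 - q_G)/2.
Substituting one into the other gives q_G = 21 and q_A = 20.
Price P = 122 - 41 = 81.
Apex's profit: (81 - 61)·20 - 103 = 297.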